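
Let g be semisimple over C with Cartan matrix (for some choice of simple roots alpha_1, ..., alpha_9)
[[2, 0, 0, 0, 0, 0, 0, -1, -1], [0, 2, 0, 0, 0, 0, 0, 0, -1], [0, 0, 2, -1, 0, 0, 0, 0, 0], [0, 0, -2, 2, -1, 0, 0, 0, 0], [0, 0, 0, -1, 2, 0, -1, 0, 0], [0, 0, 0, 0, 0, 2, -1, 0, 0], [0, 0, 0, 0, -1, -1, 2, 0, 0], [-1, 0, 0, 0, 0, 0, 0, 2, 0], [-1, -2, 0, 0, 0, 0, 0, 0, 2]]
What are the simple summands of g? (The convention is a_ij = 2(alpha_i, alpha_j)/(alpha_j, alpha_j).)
The diagram associated to this matrix has two connected components: the simple roots {alpha_1, alpha_2, alpha_8, alpha_9} form a chain of 4 nodes with a double edge at one end; the terminal node there is the unique short simple root (B_4), and {alpha_3, alpha_4, alpha_5, alpha_6, alpha_7} form a chain of 5 nodes with a double edge at one end; the terminal node there is the unique short simple root (B_5). A semisimple Lie algebra decomposes uniquely as the direct sum of simple ideals, one per connected component of its Dynkin diagram, so g ≅ B_4 ⊕ B_5 (dimension 36 + 55 = 91).

B_4 (so(9)) + B_5 (so(11))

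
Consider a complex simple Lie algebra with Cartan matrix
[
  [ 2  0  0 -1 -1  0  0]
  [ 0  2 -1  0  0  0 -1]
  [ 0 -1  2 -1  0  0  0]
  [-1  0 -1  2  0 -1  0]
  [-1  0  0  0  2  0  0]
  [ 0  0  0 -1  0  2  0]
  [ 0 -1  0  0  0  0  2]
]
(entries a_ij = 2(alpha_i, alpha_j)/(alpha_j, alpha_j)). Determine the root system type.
The matrix has rank 7 with 2's on the diagonal. Reading the off-diagonal entries as Dynkin edges (a single edge where a_ij = a_ji = -1; a double or triple edge where a_ij * a_ji = 2 or 3), the diagram is a chain of 6 nodes with one extra node attached to the third node from one end (E_7). One simple-root ordering that puts it in standard form is (alpha_5, alpha_6, alpha_1, alpha_4, alpha_3, alpha_2, alpha_7). So the algebra is type E_7.

E7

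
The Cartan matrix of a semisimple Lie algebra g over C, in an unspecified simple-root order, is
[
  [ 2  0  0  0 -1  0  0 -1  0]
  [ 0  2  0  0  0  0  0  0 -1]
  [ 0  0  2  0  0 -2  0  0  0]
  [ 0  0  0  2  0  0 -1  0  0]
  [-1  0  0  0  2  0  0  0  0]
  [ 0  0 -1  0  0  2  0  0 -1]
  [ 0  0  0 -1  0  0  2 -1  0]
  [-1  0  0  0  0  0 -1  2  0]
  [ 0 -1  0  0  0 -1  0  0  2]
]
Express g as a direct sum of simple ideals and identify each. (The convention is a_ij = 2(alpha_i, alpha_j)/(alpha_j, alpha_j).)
The diagram associated to this matrix has two connected components: the simple roots {alpha_1, alpha_4, alpha_5, alpha_7, alpha_8} form a chain of 5 nodes with single edges (A_5), and {alpha_2, alpha_3, alpha_6, alpha_9} form a chain of 4 nodes with a double edge at one end; the terminal node there is the unique long simple root (C_4). A semisimple Lie algebra decomposes uniquely as the direct sum of simple ideals, one per connected component of its Dynkin diagram, so g ≅ A_5 ⊕ C_4 (dimension 35 + 36 = 71).

A5 + C4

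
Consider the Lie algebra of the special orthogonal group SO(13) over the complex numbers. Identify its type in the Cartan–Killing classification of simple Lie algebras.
type B_6

This is so(13) with 13 odd, which has dimension 13(13-1)/2 = 78 and rank (13-1)/2 = 6. In the classification of classical Lie algebras, the orthogonal algebra so(2n+1) in an odd number of variables has type B_n; here n = 6, so the Dynkin diagram is a chain of 6 nodes with a double edge at one end; the terminal node there is the unique short simple root (B_6). Hence the type is B_6.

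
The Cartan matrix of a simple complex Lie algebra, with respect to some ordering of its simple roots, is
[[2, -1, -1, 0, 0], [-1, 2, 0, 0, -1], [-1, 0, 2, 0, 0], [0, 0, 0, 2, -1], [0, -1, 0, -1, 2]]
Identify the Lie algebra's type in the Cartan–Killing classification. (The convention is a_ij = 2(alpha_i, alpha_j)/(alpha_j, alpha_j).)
type A_5

The matrix has rank 5 with 2's on the diagonal. Reading the off-diagonal entries as Dynkin edges (a single edge where a_ij = a_ji = -1; a double or triple edge where a_ij * a_ji = 2 or 3), the diagram is a chain of 5 nodes with single edges (A_5). One simple-root ordering that puts it in standard form is (alpha_4, alpha_5, alpha_2, alpha_1, alpha_3). So the algebra is type A_5, i.e. sl(6).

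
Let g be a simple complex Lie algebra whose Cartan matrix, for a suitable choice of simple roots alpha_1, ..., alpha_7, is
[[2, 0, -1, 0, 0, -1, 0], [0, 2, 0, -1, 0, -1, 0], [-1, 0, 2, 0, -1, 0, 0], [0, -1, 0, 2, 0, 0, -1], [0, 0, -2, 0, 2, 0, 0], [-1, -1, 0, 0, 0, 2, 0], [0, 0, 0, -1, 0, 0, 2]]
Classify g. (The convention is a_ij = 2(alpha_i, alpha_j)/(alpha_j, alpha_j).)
C_7 (sp(14))

The matrix has rank 7 with 2's on the diagonal. Reading the off-diagonal entries as Dynkin edges (a single edge where a_ij = a_ji = -1; a double or triple edge where a_ij * a_ji = 2 or 3), the diagram is a chain of 7 nodes with a double edge at one end; the terminal node there is the unique long simple root (C_7). One simple-root ordering that puts it in standard form is (alpha_7, alpha_4, alpha_2, alpha_6, alpha_1, alpha_3, alpha_5). So the algebra is type C_7, i.e. sp(14).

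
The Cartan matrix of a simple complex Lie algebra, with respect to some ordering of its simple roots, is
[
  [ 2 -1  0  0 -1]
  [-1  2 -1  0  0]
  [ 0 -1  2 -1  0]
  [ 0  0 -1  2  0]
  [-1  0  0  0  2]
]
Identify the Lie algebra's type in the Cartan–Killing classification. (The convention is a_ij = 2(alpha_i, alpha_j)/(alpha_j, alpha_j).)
The matrix has rank 5 with 2's on the diagonal. Reading the off-diagonal entries as Dynkin edges (a single edge where a_ij = a_ji = -1; a double or triple edge where a_ij * a_ji = 2 or 3), the diagram is a chain of 5 nodes with single edges (A_5). One simple-root ordering that puts it in standard form is (alpha_4, alpha_3, alpha_2, alpha_1, alpha_5). So the algebra is type A_5, i.e. sl(6).

A5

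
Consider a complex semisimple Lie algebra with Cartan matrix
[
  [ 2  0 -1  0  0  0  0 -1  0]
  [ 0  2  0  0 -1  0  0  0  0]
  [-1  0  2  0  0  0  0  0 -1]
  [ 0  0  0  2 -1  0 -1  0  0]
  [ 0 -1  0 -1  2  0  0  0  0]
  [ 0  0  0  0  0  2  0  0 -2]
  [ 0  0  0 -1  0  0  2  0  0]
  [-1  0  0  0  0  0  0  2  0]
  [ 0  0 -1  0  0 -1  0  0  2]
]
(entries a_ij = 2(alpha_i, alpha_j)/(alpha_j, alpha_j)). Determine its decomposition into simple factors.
The diagram associated to this matrix has two connected components: the simple roots {alpha_2, alpha_4, alpha_5, alpha_7} form a chain of 4 nodes with single edges (A_4), and {alpha_1, alpha_3, alpha_6, alpha_8, alpha_9} form a chain of 5 nodes with a double edge at one end; the terminal node there is the unique long simple root (C_5). A semisimple Lie algebra decomposes uniquely as the direct sum of simple ideals, one per connected component of its Dynkin diagram, so g ≅ A_4 ⊕ C_5 (dimension 24 + 55 = 79).

A_4 + C_5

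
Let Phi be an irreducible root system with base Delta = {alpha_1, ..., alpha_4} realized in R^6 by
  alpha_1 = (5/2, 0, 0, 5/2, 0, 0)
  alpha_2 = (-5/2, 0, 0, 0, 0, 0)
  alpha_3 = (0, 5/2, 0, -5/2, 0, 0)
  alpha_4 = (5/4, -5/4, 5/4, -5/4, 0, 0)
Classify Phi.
F_4

Compute the Cartan integers a_ij = 2(alpha_i, alpha_j)/(alpha_j, alpha_j); the resulting 4x4 Cartan matrix is
[[2, -2, -1, 0], [-1, 2, 0, -1], [-1, 0, 2, 0], [0, -1, 0, 2]].
The roots have two lengths (squared-length ratio 2:1); the short ones are alpha_{2,4}. The associated Dynkin diagram is a chain of 4 nodes with a double edge between the middle two (F_4), so the type is F_4.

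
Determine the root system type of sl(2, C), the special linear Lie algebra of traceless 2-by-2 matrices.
This is sl(2), which has dimension 2^2 - 1 = 3 and rank 2 - 1 = 1 (a Cartan subalgebra is the diagonal traceless matrices). In the classification of classical Lie algebras, the special linear algebra sl(n+1) has type A_n; here n = 1, so the Dynkin diagram is a chain of 1 nodes with single edges (A_1). Hence the type is A_1.

A1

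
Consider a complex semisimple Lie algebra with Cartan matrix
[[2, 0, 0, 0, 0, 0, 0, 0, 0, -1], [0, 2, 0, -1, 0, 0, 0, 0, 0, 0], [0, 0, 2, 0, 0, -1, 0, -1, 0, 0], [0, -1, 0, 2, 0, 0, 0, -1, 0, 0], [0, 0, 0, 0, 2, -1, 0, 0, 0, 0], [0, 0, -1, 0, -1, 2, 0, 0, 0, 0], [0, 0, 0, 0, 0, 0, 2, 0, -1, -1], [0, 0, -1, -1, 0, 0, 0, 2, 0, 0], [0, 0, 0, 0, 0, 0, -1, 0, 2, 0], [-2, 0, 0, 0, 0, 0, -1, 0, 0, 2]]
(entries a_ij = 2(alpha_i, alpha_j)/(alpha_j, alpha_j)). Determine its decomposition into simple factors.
A_6 (sl(7)) ⊕ B_4 (so(9))

The diagram associated to this matrix has two connected components: the simple roots {alpha_2, alpha_3, alpha_4, alpha_5, alpha_6, alpha_8} form a chain of 6 nodes with single edges (A_6), and {alpha_1, alpha_7, alpha_9, alpha_10} form a chain of 4 nodes with a double edge at one end; the terminal node there is the unique short simple root (B_4). A semisimple Lie algebra decomposes uniquely as the direct sum of simple ideals, one per connected component of its Dynkin diagram, so g ≅ A_6 ⊕ B_4 (dimension 48 + 36 = 84).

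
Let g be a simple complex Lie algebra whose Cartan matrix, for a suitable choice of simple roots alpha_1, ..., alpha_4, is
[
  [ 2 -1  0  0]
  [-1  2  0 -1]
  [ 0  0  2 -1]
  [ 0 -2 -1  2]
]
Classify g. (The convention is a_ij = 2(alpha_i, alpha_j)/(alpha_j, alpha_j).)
The matrix has rank 4 with 2's on the diagonal. Reading the off-diagonal entries as Dynkin edges (a single edge where a_ij = a_ji = -1; a double or triple edge where a_ij * a_ji = 2 or 3), the diagram is a chain of 4 nodes with a double edge between the middle two (F_4). One simple-root ordering that puts it in standard form is (alpha_3, alpha_4, alpha_2, alpha_1). So the algebra is type F_4.

F_4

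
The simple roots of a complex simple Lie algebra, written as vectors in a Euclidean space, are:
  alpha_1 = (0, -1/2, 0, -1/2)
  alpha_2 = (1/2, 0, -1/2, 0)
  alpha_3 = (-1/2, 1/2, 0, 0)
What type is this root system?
type A_3

Compute the Cartan integers a_ij = 2(alpha_i, alpha_j)/(alpha_j, alpha_j); the resulting 3x3 Cartan matrix is
[[2, 0, -1], [0, 2, -1], [-1, -1, 2]].
All simple roots have the same length, so the diagram is simply laced. The associated Dynkin diagram is a chain of 3 nodes with single edges (A_3), so the type is A_3 (the algebra sl(4)).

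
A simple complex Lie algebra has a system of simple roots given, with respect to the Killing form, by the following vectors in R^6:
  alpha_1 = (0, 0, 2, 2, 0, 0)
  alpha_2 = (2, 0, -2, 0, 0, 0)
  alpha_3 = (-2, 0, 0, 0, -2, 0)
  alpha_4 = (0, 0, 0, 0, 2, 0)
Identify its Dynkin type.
Compute the Cartan integers a_ij = 2(alpha_i, alpha_j)/(alpha_j, alpha_j); the resulting 4x4 Cartan matrix is
[[2, -1, 0, 0], [-1, 2, -1, 0], [0, -1, 2, -2], [0, 0, -1, 2]].
The roots have two lengths (squared-length ratio 2:1); the short ones are alpha_{4}. The associated Dynkin diagram is a chain of 4 nodes with a double edge at one end; the terminal node there is the unique short simple root (B_4), so the type is B_4 (the algebra so(9)).

B_4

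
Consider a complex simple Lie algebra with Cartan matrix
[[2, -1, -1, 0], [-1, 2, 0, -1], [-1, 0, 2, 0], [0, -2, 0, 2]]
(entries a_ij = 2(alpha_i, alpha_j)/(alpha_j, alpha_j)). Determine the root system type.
The matrix has rank 4 with 2's on the diagonal. Reading the off-diagonal entries as Dynkin edges (a single edge where a_ij = a_ji = -1; a double or triple edge where a_ij * a_ji = 2 or 3), the diagram is a chain of 4 nodes with a double edge at one end; the terminal node there is the unique long simple root (C_4). One simple-root ordering that puts it in standard form is (alpha_3, alpha_1, alpha_2, alpha_4). So the algebra is type C_4, i.e. sp(8).

C_4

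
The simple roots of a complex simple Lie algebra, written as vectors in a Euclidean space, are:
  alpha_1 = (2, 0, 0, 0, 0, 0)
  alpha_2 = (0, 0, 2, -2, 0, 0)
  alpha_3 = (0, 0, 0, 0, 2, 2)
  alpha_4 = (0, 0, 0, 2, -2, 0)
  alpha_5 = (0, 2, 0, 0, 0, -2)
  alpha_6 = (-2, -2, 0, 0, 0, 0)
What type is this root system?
Compute the Cartan integers a_ij = 2(alpha_i, alpha_j)/(alpha_j, alpha_j); the resulting 6x6 Cartan matrix is
[[2, 0, 0, 0, 0, -1], [0, 2, 0, -1, 0, 0], [0, 0, 2, -1, -1, 0], [0, -1, -1, 2, 0, 0], [0, 0, -1, 0, 2, -1], [-2, 0, 0, 0, -1, 2]].
The roots have two lengths (squared-length ratio 2:1); the short ones are alpha_{1}. The associated Dynkin diagram is a chain of 6 nodes with a double edge at one end; the terminal node there is the unique short simple root (B_6), so the type is B_6 (the algebra so(13)).

B_6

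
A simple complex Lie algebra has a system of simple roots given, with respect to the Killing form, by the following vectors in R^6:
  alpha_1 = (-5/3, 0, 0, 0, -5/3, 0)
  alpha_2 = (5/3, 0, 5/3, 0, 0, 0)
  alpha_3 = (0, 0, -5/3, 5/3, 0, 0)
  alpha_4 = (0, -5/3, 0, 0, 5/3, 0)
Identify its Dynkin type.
A_4 (sl(5))

Compute the Cartan integers a_ij = 2(alpha_i, alpha_j)/(alpha_j, alpha_j); the resulting 4x4 Cartan matrix is
[[2, -1, 0, -1], [-1, 2, -1, 0], [0, -1, 2, 0], [-1, 0, 0, 2]].
All simple roots have the same length, so the diagram is simply laced. The associated Dynkin diagram is a chain of 4 nodes with single edges (A_4), so the type is A_4 (the algebra sl(5)).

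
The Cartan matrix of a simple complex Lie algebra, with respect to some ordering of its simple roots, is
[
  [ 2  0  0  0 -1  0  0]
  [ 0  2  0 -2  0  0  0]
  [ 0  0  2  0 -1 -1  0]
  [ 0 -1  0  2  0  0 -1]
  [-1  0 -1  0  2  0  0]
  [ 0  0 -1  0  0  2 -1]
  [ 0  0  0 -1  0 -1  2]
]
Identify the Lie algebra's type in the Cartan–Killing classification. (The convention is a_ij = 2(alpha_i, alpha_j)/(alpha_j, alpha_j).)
type C_7

The matrix has rank 7 with 2's on the diagonal. Reading the off-diagonal entries as Dynkin edges (a single edge where a_ij = a_ji = -1; a double or triple edge where a_ij * a_ji = 2 or 3), the diagram is a chain of 7 nodes with a double edge at one end; the terminal node there is the unique long simple root (C_7). One simple-root ordering that puts it in standard form is (alpha_1, alpha_5, alpha_3, alpha_6, alpha_7, alpha_4, alpha_2). So the algebra is type C_7, i.e. sp(14).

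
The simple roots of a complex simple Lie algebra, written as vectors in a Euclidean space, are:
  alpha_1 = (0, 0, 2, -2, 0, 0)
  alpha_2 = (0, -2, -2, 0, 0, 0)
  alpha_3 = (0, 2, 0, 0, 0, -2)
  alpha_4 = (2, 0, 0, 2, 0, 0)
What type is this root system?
Compute the Cartan integers a_ij = 2(alpha_i, alpha_j)/(alpha_j, alpha_j); the resulting 4x4 Cartan matrix is
[[2, -1, 0, -1], [-1, 2, -1, 0], [0, -1, 2, 0], [-1, 0, 0, 2]].
All simple roots have the same length, so the diagram is simply laced. The associated Dynkin diagram is a chain of 4 nodes with single edges (A_4), so the type is A_4 (the algebra sl(5)).

type A_4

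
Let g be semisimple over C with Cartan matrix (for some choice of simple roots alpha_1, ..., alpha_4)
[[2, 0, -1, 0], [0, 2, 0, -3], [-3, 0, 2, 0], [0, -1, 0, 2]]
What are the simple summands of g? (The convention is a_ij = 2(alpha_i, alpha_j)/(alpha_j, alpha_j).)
The diagram associated to this matrix has two connected components: the simple roots {alpha_2, alpha_4} form two nodes joined by a triple edge (G_2), and {alpha_1, alpha_3} form two nodes joined by a triple edge (G_2). A semisimple Lie algebra decomposes uniquely as the direct sum of simple ideals, one per connected component of its Dynkin diagram, so g ≅ G_2 ⊕ G_2 (dimension 14 + 14 = 28).

G_2 ⊕ G_2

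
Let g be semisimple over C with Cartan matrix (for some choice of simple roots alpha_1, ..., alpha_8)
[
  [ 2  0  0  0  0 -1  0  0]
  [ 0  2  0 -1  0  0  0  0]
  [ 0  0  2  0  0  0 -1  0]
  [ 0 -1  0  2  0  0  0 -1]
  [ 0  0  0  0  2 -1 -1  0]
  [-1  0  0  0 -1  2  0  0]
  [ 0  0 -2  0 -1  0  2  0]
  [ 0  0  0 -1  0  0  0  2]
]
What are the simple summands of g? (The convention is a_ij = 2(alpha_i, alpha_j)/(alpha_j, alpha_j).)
A_3 (sl(4)) ⊕ B_5 (so(11))

The diagram associated to this matrix has two connected components: the simple roots {alpha_2, alpha_4, alpha_8} form a chain of 3 nodes with single edges (A_3), and {alpha_1, alpha_3, alpha_5, alpha_6, alpha_7} form a chain of 5 nodes with a double edge at one end; the terminal node there is the unique short simple root (B_5). A semisimple Lie algebra decomposes uniquely as the direct sum of simple ideals, one per connected component of its Dynkin diagram, so g ≅ A_3 ⊕ B_5 (dimension 15 + 55 = 70).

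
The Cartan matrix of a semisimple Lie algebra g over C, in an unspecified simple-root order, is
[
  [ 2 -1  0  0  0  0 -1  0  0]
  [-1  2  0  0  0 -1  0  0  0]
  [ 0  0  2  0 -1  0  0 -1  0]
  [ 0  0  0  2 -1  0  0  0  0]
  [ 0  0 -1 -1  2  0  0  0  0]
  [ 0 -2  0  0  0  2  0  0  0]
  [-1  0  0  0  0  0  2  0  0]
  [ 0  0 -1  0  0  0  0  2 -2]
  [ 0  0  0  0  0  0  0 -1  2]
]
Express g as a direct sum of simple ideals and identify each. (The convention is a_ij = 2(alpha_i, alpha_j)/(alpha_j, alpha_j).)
The diagram associated to this matrix has two connected components: the simple roots {alpha_3, alpha_4, alpha_5, alpha_8, alpha_9} form a chain of 5 nodes with a double edge at one end; the terminal node there is the unique short simple root (B_5), and {alpha_1, alpha_2, alpha_6, alpha_7} form a chain of 4 nodes with a double edge at one end; the terminal node there is the unique long simple root (C_4). A semisimple Lie algebra decomposes uniquely as the direct sum of simple ideals, one per connected component of its Dynkin diagram, so g ≅ B_5 ⊕ C_4 (dimension 55 + 36 = 91).

type B_5 ⊕ type C_4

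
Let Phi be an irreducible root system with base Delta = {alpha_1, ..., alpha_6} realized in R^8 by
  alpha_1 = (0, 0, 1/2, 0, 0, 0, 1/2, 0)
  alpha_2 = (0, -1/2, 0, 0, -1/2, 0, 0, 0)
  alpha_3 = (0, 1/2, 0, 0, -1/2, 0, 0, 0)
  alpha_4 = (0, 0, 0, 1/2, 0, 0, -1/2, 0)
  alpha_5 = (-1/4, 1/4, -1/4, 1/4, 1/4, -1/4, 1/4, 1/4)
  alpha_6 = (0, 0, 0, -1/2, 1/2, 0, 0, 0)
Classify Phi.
E_6

Compute the Cartan integers a_ij = 2(alpha_i, alpha_j)/(alpha_j, alpha_j); the resulting 6x6 Cartan matrix is
[[2, 0, 0, -1, 0, 0], [0, 2, 0, 0, -1, -1], [0, 0, 2, 0, 0, -1], [-1, 0, 0, 2, 0, -1], [0, -1, 0, 0, 2, 0], [0, -1, -1, -1, 0, 2]].
All simple roots have the same length, so the diagram is simply laced. The associated Dynkin diagram is a chain of 5 nodes with one extra node attached to the third node from one end (E_6), so the type is E_6.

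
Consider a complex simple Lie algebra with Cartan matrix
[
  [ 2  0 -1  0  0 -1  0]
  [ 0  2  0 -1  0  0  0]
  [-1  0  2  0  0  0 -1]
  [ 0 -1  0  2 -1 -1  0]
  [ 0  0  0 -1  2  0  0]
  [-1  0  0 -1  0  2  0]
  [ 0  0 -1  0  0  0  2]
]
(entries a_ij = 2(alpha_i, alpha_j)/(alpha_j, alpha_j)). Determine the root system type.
The matrix has rank 7 with 2's on the diagonal. Reading the off-diagonal entries as Dynkin edges (a single edge where a_ij = a_ji = -1; a double or triple edge where a_ij * a_ji = 2 or 3), the diagram is a chain of 5 nodes with a fork of two nodes at one end (D_7). One simple-root ordering that puts it in standard form is (alpha_7, alpha_3, alpha_1, alpha_6, alpha_4, alpha_5, alpha_2). So the algebra is type D_7, i.e. so(14).

D_7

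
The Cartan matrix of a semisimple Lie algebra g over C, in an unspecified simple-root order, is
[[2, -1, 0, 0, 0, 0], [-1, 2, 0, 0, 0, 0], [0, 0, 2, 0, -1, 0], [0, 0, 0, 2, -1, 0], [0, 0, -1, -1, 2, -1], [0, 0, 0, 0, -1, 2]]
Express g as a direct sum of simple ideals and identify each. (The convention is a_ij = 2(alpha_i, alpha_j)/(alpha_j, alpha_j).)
type A_2 ⊕ type D_4

The diagram associated to this matrix has two connected components: the simple roots {alpha_1, alpha_2} form a chain of 2 nodes with single edges (A_2), and {alpha_3, alpha_4, alpha_5, alpha_6} form a chain of 2 nodes with a fork of two nodes at one end (D_4). A semisimple Lie algebra decomposes uniquely as the direct sum of simple ideals, one per connected component of its Dynkin diagram, so g ≅ A_2 ⊕ D_4 (dimension 8 + 28 = 36).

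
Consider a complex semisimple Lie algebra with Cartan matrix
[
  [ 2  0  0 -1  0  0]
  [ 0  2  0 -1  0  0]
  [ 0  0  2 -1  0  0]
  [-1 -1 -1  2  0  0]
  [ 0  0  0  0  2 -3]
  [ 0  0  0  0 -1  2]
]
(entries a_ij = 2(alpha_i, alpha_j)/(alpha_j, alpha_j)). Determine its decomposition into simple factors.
The diagram associated to this matrix has two connected components: the simple roots {alpha_1, alpha_2, alpha_3, alpha_4} form a chain of 2 nodes with a fork of two nodes at one end (D_4), and {alpha_5, alpha_6} form two nodes joined by a triple edge (G_2). A semisimple Lie algebra decomposes uniquely as the direct sum of simple ideals, one per connected component of its Dynkin diagram, so g ≅ D_4 ⊕ G_2 (dimension 28 + 14 = 42).

D4 + G2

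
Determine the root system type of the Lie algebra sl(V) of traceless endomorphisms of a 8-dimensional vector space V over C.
This is sl(8), which has dimension 8^2 - 1 = 63 and rank 8 - 1 = 7 (a Cartan subalgebra is the diagonal traceless matrices). In the classification of classical Lie algebras, the special linear algebra sl(n+1) has type A_n; here n = 7, so the Dynkin diagram is a chain of 7 nodes with single edges (A_7). Hence the type is A_7.

A7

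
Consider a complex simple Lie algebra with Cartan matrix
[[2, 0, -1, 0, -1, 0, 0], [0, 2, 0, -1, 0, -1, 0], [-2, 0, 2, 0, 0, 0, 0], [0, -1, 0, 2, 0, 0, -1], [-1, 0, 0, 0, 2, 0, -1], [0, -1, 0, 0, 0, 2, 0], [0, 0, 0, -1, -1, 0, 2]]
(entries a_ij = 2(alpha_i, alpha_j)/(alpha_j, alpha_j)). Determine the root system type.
C_7 (sp(14))

The matrix has rank 7 with 2's on the diagonal. Reading the off-diagonal entries as Dynkin edges (a single edge where a_ij = a_ji = -1; a double or triple edge where a_ij * a_ji = 2 or 3), the diagram is a chain of 7 nodes with a double edge at one end; the terminal node there is the unique long simple root (C_7). One simple-root ordering that puts it in standard form is (alpha_6, alpha_2, alpha_4, alpha_7, alpha_5, alpha_1, alpha_3). So the algebra is type C_7, i.e. sp(14).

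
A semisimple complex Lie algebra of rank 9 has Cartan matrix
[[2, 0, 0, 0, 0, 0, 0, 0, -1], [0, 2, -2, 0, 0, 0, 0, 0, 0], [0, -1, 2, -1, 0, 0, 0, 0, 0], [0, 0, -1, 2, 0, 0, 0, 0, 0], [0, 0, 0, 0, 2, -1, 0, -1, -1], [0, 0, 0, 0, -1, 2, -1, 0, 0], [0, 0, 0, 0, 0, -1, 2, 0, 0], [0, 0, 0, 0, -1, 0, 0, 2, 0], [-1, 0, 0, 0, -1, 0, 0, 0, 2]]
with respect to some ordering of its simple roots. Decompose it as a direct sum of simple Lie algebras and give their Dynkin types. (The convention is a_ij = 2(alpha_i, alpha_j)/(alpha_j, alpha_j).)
C_3 + E_6

The diagram associated to this matrix has two connected components: the simple roots {alpha_2, alpha_3, alpha_4} form a chain of 3 nodes with a double edge at one end; the terminal node there is the unique long simple root (C_3), and {alpha_1, alpha_5, alpha_6, alpha_7, alpha_8, alpha_9} form a chain of 5 nodes with one extra node attached to the third node from one end (E_6). A semisimple Lie algebra decomposes uniquely as the direct sum of simple ideals, one per connected component of its Dynkin diagram, so g ≅ C_3 ⊕ E_6 (dimension 21 + 78 = 99).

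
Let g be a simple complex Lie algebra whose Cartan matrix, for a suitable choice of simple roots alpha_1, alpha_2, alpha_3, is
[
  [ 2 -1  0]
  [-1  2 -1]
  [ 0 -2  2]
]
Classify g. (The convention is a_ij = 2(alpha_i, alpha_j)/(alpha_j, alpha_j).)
type C_3

The matrix has rank 3 with 2's on the diagonal. Reading the off-diagonal entries as Dynkin edges (a single edge where a_ij = a_ji = -1; a double or triple edge where a_ij * a_ji = 2 or 3), the diagram is a chain of 3 nodes with a double edge at one end; the terminal node there is the unique long simple root (C_3). One simple-root ordering that puts it in standard form is (alpha_1, alpha_2, alpha_3). So the algebra is type C_3, i.e. sp(6).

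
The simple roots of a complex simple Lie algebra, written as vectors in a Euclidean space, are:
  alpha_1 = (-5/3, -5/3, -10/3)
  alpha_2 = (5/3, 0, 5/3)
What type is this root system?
Compute the Cartan integers a_ij = 2(alpha_i, alpha_j)/(alpha_j, alpha_j); the resulting 2x2 Cartan matrix is
[[2, -3], [-1, 2]].
The roots have two lengths (squared-length ratio 3:1); the short ones are alpha_{2}. The associated Dynkin diagram is two nodes joined by a triple edge (G_2), so the type is G_2.

G_2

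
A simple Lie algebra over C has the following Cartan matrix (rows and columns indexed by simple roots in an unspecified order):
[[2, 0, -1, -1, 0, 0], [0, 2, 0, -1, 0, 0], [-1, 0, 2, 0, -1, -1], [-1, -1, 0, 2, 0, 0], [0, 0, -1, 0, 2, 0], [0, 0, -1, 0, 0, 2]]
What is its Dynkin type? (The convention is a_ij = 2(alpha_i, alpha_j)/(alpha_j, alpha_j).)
The matrix has rank 6 with 2's on the diagonal. Reading the off-diagonal entries as Dynkin edges (a single edge where a_ij = a_ji = -1; a double or triple edge where a_ij * a_ji = 2 or 3), the diagram is a chain of 4 nodes with a fork of two nodes at one end (D_6). One simple-root ordering that puts it in standard form is (alpha_2, alpha_4, alpha_1, alpha_3, alpha_6, alpha_5). So the algebra is type D_6, i.e. so(12).

type D_6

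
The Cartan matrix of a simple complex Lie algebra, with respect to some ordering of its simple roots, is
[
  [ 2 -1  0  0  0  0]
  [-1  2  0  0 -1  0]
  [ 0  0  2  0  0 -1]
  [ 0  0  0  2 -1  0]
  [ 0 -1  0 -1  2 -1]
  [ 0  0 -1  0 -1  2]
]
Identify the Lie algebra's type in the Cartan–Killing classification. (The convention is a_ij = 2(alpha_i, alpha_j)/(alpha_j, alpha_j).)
The matrix has rank 6 with 2's on the diagonal. Reading the off-diagonal entries as Dynkin edges (a single edge where a_ij = a_ji = -1; a double or triple edge where a_ij * a_ji = 2 or 3), the diagram is a chain of 5 nodes with one extra node attached to the third node from one end (E_6). One simple-root ordering that puts it in standard form is (alpha_3, alpha_4, alpha_6, alpha_5, alpha_2, alpha_1). So the algebra is type E_6.

type E_6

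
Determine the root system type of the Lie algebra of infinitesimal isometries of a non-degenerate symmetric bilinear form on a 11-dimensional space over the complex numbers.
B_5 (so(11))

This is so(11) with 11 odd, which has dimension 11(11-1)/2 = 55 and rank (11-1)/2 = 5. In the classification of classical Lie algebras, the orthogonal algebra so(2n+1) in an odd number of variables has type B_n; here n = 5, so the Dynkin diagram is a chain of 5 nodes with a double edge at one end; the terminal node there is the unique short simple root (B_5). Hence the type is B_5.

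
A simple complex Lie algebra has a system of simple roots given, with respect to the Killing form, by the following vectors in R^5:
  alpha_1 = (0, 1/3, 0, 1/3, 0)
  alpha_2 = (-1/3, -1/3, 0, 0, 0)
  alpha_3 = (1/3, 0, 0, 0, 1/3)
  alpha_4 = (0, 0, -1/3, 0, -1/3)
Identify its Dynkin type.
Compute the Cartan integers a_ij = 2(alpha_i, alpha_j)/(alpha_j, alpha_j); the resulting 4x4 Cartan matrix is
[[2, -1, 0, 0], [-1, 2, -1, 0], [0, -1, 2, -1], [0, 0, -1, 2]].
All simple roots have the same length, so the diagram is simply laced. The associated Dynkin diagram is a chain of 4 nodes with single edges (A_4), so the type is A_4 (the algebra sl(5)).

A_4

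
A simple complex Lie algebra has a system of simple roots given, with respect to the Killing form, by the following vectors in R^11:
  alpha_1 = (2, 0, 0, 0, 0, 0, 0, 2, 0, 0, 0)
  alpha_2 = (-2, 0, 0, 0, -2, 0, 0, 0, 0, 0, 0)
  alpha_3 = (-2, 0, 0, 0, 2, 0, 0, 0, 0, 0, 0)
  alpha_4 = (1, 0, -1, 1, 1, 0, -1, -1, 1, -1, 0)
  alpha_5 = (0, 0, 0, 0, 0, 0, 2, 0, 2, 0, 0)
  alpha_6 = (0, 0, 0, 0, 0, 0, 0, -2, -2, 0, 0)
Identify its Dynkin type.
E_6

Compute the Cartan integers a_ij = 2(alpha_i, alpha_j)/(alpha_j, alpha_j); the resulting 6x6 Cartan matrix is
[[2, -1, -1, 0, 0, -1], [-1, 2, 0, -1, 0, 0], [-1, 0, 2, 0, 0, 0], [0, -1, 0, 2, 0, 0], [0, 0, 0, 0, 2, -1], [-1, 0, 0, 0, -1, 2]].
All simple roots have the same length, so the diagram is simply laced. The associated Dynkin diagram is a chain of 5 nodes with one extra node attached to the third node from one end (E_6), so the type is E_6.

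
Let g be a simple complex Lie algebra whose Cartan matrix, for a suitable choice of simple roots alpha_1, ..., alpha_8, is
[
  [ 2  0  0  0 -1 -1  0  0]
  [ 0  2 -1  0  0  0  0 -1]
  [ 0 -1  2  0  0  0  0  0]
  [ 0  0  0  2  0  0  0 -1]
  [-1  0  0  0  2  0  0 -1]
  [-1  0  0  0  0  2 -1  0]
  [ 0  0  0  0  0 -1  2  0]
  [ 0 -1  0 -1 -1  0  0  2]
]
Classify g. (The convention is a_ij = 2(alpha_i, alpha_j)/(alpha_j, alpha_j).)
The matrix has rank 8 with 2's on the diagonal. Reading the off-diagonal entries as Dynkin edges (a single edge where a_ij = a_ji = -1; a double or triple edge where a_ij * a_ji = 2 or 3), the diagram is a chain of 7 nodes with one extra node attached to the third node from one end (E_8). One simple-root ordering that puts it in standard form is (alpha_3, alpha_4, alpha_2, alpha_8, alpha_5, alpha_1, alpha_6, alpha_7). So the algebra is type E_8.

E_8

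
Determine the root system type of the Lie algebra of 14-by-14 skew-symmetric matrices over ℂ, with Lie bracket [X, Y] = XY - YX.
D_7 (so(14))

This is so(14) with 14 even, which has dimension 14(14-1)/2 = 91 and rank 14/2 = 7. In the classification of classical Lie algebras, the orthogonal algebra so(2n) in an even number of variables has type D_n; here n = 7, so the Dynkin diagram is a chain of 5 nodes with a fork of two nodes at one end (D_7). Hence the type is D_7.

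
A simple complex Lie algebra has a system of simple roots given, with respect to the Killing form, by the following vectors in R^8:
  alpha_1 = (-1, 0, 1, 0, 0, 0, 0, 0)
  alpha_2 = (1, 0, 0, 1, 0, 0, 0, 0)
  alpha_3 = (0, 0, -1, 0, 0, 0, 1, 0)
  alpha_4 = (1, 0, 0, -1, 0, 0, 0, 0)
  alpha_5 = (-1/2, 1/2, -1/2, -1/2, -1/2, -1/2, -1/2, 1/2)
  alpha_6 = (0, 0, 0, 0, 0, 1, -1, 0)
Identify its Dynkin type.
E_6

Compute the Cartan integers a_ij = 2(alpha_i, alpha_j)/(alpha_j, alpha_j); the resulting 6x6 Cartan matrix is
[[2, -1, -1, -1, 0, 0], [-1, 2, 0, 0, -1, 0], [-1, 0, 2, 0, 0, -1], [-1, 0, 0, 2, 0, 0], [0, -1, 0, 0, 2, 0], [0, 0, -1, 0, 0, 2]].
All simple roots have the same length, so the diagram is simply laced. The associated Dynkin diagram is a chain of 5 nodes with one extra node attached to the third node from one end (E_6), so the type is E_6.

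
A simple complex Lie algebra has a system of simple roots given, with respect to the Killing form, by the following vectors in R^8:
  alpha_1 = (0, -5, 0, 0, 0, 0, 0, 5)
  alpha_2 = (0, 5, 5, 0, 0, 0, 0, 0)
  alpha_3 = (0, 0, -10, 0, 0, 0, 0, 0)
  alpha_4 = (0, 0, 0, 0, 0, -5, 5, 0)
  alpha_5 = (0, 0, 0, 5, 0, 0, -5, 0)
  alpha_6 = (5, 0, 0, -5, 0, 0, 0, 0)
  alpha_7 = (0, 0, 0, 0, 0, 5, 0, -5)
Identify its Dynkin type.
C7

Compute the Cartan integers a_ij = 2(alpha_i, alpha_j)/(alpha_j, alpha_j); the resulting 7x7 Cartan matrix is
[[2, -1, 0, 0, 0, 0, -1], [-1, 2, -1, 0, 0, 0, 0], [0, -2, 2, 0, 0, 0, 0], [0, 0, 0, 2, -1, 0, -1], [0, 0, 0, -1, 2, -1, 0], [0, 0, 0, 0, -1, 2, 0], [-1, 0, 0, -1, 0, 0, 2]].
The roots have two lengths (squared-length ratio 2:1); the short ones are alpha_{1,2,4,5,6,7}. The associated Dynkin diagram is a chain of 7 nodes with a double edge at one end; the terminal node there is the unique long simple root (C_7), so the type is C_7 (the algebra sp(14)).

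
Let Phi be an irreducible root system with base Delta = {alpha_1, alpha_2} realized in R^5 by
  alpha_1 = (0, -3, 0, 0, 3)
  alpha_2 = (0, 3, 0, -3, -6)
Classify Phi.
G2

Compute the Cartan integers a_ij = 2(alpha_i, alpha_j)/(alpha_j, alpha_j); the resulting 2x2 Cartan matrix is
[[2, -1], [-3, 2]].
The roots have two lengths (squared-length ratio 3:1); the short ones are alpha_{1}. The associated Dynkin diagram is two nodes joined by a triple edge (G_2), so the type is G_2.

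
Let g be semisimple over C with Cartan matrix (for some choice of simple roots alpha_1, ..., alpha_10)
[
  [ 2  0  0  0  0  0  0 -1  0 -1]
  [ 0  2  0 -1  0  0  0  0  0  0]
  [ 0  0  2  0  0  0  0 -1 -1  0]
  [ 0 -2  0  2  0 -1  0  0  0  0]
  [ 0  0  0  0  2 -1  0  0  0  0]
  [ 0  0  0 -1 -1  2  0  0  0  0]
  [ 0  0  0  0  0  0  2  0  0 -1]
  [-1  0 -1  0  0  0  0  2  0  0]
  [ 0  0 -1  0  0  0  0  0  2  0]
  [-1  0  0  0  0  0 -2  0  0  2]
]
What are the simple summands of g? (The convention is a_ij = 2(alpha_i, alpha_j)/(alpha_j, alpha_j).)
The diagram associated to this matrix has two connected components: the simple roots {alpha_2, alpha_4, alpha_5, alpha_6} form a chain of 4 nodes with a double edge at one end; the terminal node there is the unique short simple root (B_4), and {alpha_1, alpha_3, alpha_7, alpha_8, alpha_9, alpha_10} form a chain of 6 nodes with a double edge at one end; the terminal node there is the unique short simple root (B_6). A semisimple Lie algebra decomposes uniquely as the direct sum of simple ideals, one per connected component of its Dynkin diagram, so g ≅ B_4 ⊕ B_6 (dimension 36 + 78 = 114).

B_4 (so(9)) ⊕ B_6 (so(13))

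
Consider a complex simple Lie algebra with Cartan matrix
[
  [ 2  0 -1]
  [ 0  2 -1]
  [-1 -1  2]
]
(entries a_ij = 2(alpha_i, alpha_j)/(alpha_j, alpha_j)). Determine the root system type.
The matrix has rank 3 with 2's on the diagonal. Reading the off-diagonal entries as Dynkin edges (a single edge where a_ij = a_ji = -1; a double or triple edge where a_ij * a_ji = 2 or 3), the diagram is a chain of 3 nodes with single edges (A_3). One simple-root ordering that puts it in standard form is (alpha_2, alpha_3, alpha_1). So the algebra is type A_3, i.e. sl(4).

A_3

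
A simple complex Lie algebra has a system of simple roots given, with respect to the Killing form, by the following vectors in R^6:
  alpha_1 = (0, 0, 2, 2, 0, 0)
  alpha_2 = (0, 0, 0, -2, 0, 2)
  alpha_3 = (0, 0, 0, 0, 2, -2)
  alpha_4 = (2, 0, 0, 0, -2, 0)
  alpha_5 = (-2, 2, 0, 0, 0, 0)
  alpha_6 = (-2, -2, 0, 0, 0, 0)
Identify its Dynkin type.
Compute the Cartan integers a_ij = 2(alpha_i, alpha_j)/(alpha_j, alpha_j); the resulting 6x6 Cartan matrix is
[[2, -1, 0, 0, 0, 0], [-1, 2, -1, 0, 0, 0], [0, -1, 2, -1, 0, 0], [0, 0, -1, 2, -1, -1], [0, 0, 0, -1, 2, 0], [0, 0, 0, -1, 0, 2]].
All simple roots have the same length, so the diagram is simply laced. The associated Dynkin diagram is a chain of 4 nodes with a fork of two nodes at one end (D_6), so the type is D_6 (the algebra so(12)).

D_6 (so(12))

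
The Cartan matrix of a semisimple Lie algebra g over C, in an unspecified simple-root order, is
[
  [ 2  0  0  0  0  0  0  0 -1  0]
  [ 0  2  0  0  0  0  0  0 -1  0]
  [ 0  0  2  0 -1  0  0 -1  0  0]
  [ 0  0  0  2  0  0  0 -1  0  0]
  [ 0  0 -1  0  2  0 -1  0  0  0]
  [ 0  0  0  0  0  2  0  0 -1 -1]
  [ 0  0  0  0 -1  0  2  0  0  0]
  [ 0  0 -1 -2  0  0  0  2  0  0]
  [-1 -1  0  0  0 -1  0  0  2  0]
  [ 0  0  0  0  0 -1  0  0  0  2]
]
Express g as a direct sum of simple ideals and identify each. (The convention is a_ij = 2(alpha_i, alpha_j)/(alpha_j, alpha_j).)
The diagram associated to this matrix has two connected components: the simple roots {alpha_3, alpha_4, alpha_5, alpha_7, alpha_8} form a chain of 5 nodes with a double edge at one end; the terminal node there is the unique short simple root (B_5), and {alpha_1, alpha_2, alpha_6, alpha_9, alpha_10} form a chain of 3 nodes with a fork of two nodes at one end (D_5). A semisimple Lie algebra decomposes uniquely as the direct sum of simple ideals, one per connected component of its Dynkin diagram, so g ≅ B_5 ⊕ D_5 (dimension 55 + 45 = 100).

B5 ⊕ D5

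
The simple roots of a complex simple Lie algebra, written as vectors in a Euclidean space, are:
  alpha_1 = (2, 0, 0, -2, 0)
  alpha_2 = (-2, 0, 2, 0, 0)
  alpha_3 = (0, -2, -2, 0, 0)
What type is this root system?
A_3 (sl(4))

Compute the Cartan integers a_ij = 2(alpha_i, alpha_j)/(alpha_j, alpha_j); the resulting 3x3 Cartan matrix is
[[2, -1, 0], [-1, 2, -1], [0, -1, 2]].
All simple roots have the same length, so the diagram is simply laced. The associated Dynkin diagram is a chain of 3 nodes with single edges (A_3), so the type is A_3 (the algebra sl(4)).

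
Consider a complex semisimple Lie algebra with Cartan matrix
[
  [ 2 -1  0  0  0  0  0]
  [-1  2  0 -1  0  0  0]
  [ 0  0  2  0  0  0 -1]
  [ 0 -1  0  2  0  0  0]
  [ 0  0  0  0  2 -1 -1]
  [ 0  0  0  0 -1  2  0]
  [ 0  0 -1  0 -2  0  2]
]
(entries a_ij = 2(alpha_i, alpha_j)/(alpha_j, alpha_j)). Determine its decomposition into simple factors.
The diagram associated to this matrix has two connected components: the simple roots {alpha_1, alpha_2, alpha_4} form a chain of 3 nodes with single edges (A_3), and {alpha_3, alpha_5, alpha_6, alpha_7} form a chain of 4 nodes with a double edge between the middle two (F_4). A semisimple Lie algebra decomposes uniquely as the direct sum of simple ideals, one per connected component of its Dynkin diagram, so g ≅ A_3 ⊕ F_4 (dimension 15 + 52 = 67).

A_3 ⊕ F_4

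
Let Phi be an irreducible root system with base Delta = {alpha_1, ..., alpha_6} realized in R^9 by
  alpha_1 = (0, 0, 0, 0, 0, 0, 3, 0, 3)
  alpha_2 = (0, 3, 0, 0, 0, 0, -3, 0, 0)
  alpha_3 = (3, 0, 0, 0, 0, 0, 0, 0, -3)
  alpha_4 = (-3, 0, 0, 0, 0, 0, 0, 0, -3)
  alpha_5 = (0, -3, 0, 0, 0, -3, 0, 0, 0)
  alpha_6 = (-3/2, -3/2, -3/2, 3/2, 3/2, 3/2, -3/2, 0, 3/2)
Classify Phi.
Compute the Cartan integers a_ij = 2(alpha_i, alpha_j)/(alpha_j, alpha_j); the resulting 6x6 Cartan matrix is
[[2, -1, -1, -1, 0, 0], [-1, 2, 0, 0, -1, 0], [-1, 0, 2, 0, 0, -1], [-1, 0, 0, 2, 0, 0], [0, -1, 0, 0, 2, 0], [0, 0, -1, 0, 0, 2]].
All simple roots have the same length, so the diagram is simply laced. The associated Dynkin diagram is a chain of 5 nodes with one extra node attached to the third node from one end (E_6), so the type is E_6.

type E_6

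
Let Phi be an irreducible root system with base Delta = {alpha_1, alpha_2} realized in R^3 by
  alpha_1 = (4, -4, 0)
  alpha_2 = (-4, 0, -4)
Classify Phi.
Compute the Cartan integers a_ij = 2(alpha_i, alpha_j)/(alpha_j, alpha_j); the resulting 2x2 Cartan matrix is
[[2, -1], [-1, 2]].
All simple roots have the same length, so the diagram is simply laced. The associated Dynkin diagram is a chain of 2 nodes with single edges (A_2), so the type is A_2 (the algebra sl(3)).

type A_2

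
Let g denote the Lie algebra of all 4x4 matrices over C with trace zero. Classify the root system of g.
This is sl(4), which has dimension 4^2 - 1 = 15 and rank 4 - 1 = 3 (a Cartan subalgebra is the diagonal traceless matrices). In the classification of classical Lie algebras, the special linear algebra sl(n+1) has type A_n; here n = 3, so the Dynkin diagram is a chain of 3 nodes with single edges (A_3). Hence the type is A_3.

A3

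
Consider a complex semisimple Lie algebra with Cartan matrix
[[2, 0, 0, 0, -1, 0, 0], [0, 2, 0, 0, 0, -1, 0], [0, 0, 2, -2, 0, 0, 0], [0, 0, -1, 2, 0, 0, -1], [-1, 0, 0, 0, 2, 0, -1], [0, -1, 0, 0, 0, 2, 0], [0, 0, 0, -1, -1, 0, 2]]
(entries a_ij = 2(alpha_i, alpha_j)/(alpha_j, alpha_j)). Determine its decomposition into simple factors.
The diagram associated to this matrix has two connected components: the simple roots {alpha_2, alpha_6} form a chain of 2 nodes with single edges (A_2), and {alpha_1, alpha_3, alpha_4, alpha_5, alpha_7} form a chain of 5 nodes with a double edge at one end; the terminal node there is the unique long simple root (C_5). A semisimple Lie algebra decomposes uniquely as the direct sum of simple ideals, one per connected component of its Dynkin diagram, so g ≅ A_2 ⊕ C_5 (dimension 8 + 55 = 63).

A_2 (sl(3)) ⊕ C_5 (sp(10))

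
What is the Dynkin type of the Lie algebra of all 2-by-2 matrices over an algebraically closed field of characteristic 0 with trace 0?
A1

This is sl(2), which has dimension 2^2 - 1 = 3 and rank 2 - 1 = 1 (a Cartan subalgebra is the diagonal traceless matrices). In the classification of classical Lie algebras, the special linear algebra sl(n+1) has type A_n; here n = 1, so the Dynkin diagram is a chain of 1 nodes with single edges (A_1). Hence the type is A_1.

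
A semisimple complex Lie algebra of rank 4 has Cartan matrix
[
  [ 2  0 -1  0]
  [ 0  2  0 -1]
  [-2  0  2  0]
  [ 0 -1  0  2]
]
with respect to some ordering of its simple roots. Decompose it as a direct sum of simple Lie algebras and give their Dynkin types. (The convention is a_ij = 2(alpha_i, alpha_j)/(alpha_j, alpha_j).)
The diagram associated to this matrix has two connected components: the simple roots {alpha_2, alpha_4} form a chain of 2 nodes with single edges (A_2), and {alpha_1, alpha_3} form a chain of 2 nodes with a double edge at one end; the terminal node there is the unique short simple root (B_2). A semisimple Lie algebra decomposes uniquely as the direct sum of simple ideals, one per connected component of its Dynkin diagram, so g ≅ A_2 ⊕ B_2 (dimension 8 + 10 = 18).

A_2 ⊕ B_2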